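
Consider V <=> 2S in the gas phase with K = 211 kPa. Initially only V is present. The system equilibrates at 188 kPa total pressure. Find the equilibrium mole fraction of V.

Take 1 mol V as basis and let X be its fractional conversion, so ξ = X.
At extent ξ: n_V = 1 − X; n_S = 2X.
Summing: n_T = 1 + X.
y_i = n_i/n_T, p_i = y_i·P. K = p_S^2 / (p_V).
Substituting and setting equal to 211 kPa gives a polynomial in X; the root in (0,1) is X = 0.468.
Then n_V = 0.532, n_T = 1.47, so y_V = 0.362.

y_V = 0.362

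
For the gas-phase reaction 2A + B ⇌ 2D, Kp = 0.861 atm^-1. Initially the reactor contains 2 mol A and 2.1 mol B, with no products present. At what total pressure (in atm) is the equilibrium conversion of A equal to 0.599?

Take 2 mol A as basis and let X be its fractional conversion, so ξ = X.
Mole table: n_A = 2 − 2X; n_B = 2.1 − X; n_D = 2X.
Summing: n_T = 4.1 − X.
Kp = p_D^2 / (p_A^2 p_B) with p_i = (n_i/n_T)·P.
At X = 0.599: the mole-fraction product g(X) = Π y_i^ν_i = 5.204. Since Kp = g(X)·P^{-1}, P = (g/Kp)^(1/1) = (5.204/0.861)^(1/1) = 6.04 atm.

P = 6.04 atm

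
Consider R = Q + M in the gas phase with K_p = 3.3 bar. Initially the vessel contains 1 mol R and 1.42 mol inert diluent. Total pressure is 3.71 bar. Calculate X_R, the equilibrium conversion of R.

X = 0.784

Let X = conversion of R (basis 1 mol R); extent of reaction ξ = X.
Mole table: n_R = 1 − X; n_Q = X; n_M = X; n_I = 1.42 (inert).
n_T = Σnᵢ = 2.42 + X.
y_i = n_i/n_T, p_i = y_i·P. K_p = p_Q p_M / (p_R).
This yields a degree-2 equation in X; solving on (0,1), X = 0.784.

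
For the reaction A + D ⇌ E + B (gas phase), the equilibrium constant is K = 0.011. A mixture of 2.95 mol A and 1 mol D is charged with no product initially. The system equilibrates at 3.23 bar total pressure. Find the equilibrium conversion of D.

Let X = conversion of D (basis 1 mol D); extent of reaction ξ = X.
Moles: n_A = 2.95 − X; n_D = 1 − X; n_E = X; n_B = X.
n_T stays at 3.95 (no change in mole number).
With p_i = (n_i/n_T)P, K = p_E p_B / (p_A p_D).
Substituting and setting equal to 0.011 gives a polynomial in X; the root in (0,1) is X = 0.160.

X = 0.160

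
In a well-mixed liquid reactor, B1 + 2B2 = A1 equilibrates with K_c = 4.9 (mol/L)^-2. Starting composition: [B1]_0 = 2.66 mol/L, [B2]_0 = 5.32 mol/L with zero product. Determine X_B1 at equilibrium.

X = 0.819

Let X = conversion of B1; extent ξ = 2.66·X mol/L.
Concentrations: [B1] = 2.66 − 2.66X; [B2] = 5.32 − 5.32X; [A1] = 2.66X.
K_c = [A1] / ([B1] [B2]^2).
This equals 4.9 at X = 0.819 (the root in 0 < X < 1).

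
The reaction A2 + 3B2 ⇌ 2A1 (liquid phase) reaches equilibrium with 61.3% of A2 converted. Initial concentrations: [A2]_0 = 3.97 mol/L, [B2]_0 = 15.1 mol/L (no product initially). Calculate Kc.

Let X = conversion of A2.
Concentrations: [A2] = 3.97 − 3.97X; [B2] = 15.1 − 11.9X; [A1] = 7.94X.
At X = 0.613: [A2] = 1.54, [B2] = 7.8, [A1] = 4.87.
Kc = [A1]^2 / ([A2] [B2]^3) = 0.0325 (mol/L)^-2.

Kc = 0.0325 (mol/L)^-2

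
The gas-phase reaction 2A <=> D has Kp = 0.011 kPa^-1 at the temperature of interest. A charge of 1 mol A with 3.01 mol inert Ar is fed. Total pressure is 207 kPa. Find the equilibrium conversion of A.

Take 1 mol A as basis and let X be its fractional conversion, so ξ = 0.5X.
At extent ξ: n_A = 1 − X; n_D = 0.5X; n_I = 3.01 (inert).
n_T = Σnᵢ = 4.01 − 0.5X.
Mole fractions y_i = n_i/n_T; Kp = p_D / (p_A^2) with p_i = y_i·P.
Substituting and setting equal to 0.011 kPa^-1 gives a polynomial in X; the root in (0,1) is X = 0.413.

X = 0.413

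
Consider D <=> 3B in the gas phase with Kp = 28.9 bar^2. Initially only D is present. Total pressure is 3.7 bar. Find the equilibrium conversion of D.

Basis: 1 mol D initially; let X = conversion of D. Extent ξ = X.
At extent ξ: n_D = 1 − X; n_B = 3X.
Summing: n_T = 1 + 2X.
y_i = n_i/n_T, p_i = y_i·P. Kp = p_B^3 / (p_D).
This yields a degree-3 equation in X; solving on (0,1), X = 0.538.

X = 0.538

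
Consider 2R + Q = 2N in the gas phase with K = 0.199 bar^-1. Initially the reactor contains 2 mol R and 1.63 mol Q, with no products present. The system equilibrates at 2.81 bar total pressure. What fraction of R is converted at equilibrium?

Take 2 mol R as basis and let X be its fractional conversion, so ξ = X.
Species balance: n_R = 2 − 2X; n_Q = 1.63 − X; n_N = 2X.
Summing: n_T = 3.63 − X.
With p_i = (n_i/n_T)P, K = p_N^2 / (p_R^2 p_Q).
Setting this equal to 0.199 bar^-1 and taking the physical root (0 < X < 1) gives X = 0.320.

X = 0.320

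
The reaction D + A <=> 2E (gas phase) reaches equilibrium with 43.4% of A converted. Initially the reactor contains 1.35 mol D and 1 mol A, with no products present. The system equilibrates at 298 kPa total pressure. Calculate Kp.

Kp = 1.45

Let X = conversion of A (basis 1 mol A); extent of reaction ξ = X.
At extent ξ: n_D = 1.35 − X; n_A = 1 − X; n_E = 2X.
n_T stays at 2.35 (no change in mole number).
At X = 0.434: n_D = 0.916, n_A = 0.566, n_E = 0.868, n_T = 2.35.
p_i = (n_i/n_T)·P. Kp = p_E^2 / (p_D p_A) = 1.45.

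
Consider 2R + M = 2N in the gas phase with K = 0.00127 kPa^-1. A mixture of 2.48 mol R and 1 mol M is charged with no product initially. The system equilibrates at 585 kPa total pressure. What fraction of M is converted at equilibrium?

X = 0.350

Let X = conversion of M (basis 1 mol M); extent of reaction ξ = X.
At extent ξ: n_R = 2.48 − 2X; n_M = 1 − X; n_N = 2X.
Summing: n_T = 3.48 − X.
y_i = n_i/n_T, p_i = y_i·P. K = p_N^2 / (p_R^2 p_M).
Equating to 0.00127 kPa^-1 and solving on 0 < X < 1: X = 0.350.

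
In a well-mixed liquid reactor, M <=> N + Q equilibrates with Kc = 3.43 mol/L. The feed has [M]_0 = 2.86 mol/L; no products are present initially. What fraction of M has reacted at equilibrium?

Let X = conversion of M; extent ξ = 2.86·X mol/L.
Concentrations: [M] = 2.86 − 2.86X; [N] = 2.86X; [Q] = 2.86X.
Kc = [N] [Q] / ([M]).
Equating to 3.43 mol/L: the physical root is X = 0.649.

X = 0.649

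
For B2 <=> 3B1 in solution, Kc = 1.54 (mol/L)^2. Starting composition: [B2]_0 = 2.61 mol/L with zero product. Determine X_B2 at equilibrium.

X = 0.189

Let X = conversion of B2; extent ξ = 2.61·X mol/L.
Concentrations: [B2] = 2.61 − 2.61X; [B1] = 7.83X.
Kc = [B1]^3 / ([B2]).
Setting equal to 1.54 and solving for X on (0,1) gives X = 0.189.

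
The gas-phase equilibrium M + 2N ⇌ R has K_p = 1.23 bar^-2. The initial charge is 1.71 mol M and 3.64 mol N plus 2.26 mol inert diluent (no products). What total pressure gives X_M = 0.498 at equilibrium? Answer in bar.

P = 2.74 bar

Take 1.71 mol M as basis and let X be its fractional conversion, so ξ = 1.71X.
At extent ξ: n_M = 1.71 − 1.71X; n_N = 3.64 − 3.42X; n_R = 1.71X; n_I = 2.26 (inert).
Total moles n_T = 7.61 − 3.42X.
K_p = p_R / (p_M p_N^2) with p_i = (n_i/n_T)·P.
At X = 0.498: the mole-fraction product g(X) = Π y_i^ν_i = 9.227. Since K_p = g(X)·P^{-2}, P = (g/K_p)^(1/2) = (9.227/1.23)^(1/2) = 2.74 bar.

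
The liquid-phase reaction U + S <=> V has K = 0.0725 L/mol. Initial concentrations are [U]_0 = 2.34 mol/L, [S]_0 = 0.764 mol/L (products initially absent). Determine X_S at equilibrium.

Let X = conversion of S; extent ξ = 0.764·X mol/L.
Concentrations: [U] = 2.34 − 0.764X; [S] = 0.764 − 0.764X; [V] = 0.764X.
K = [V] / ([U] [S]).
Solving K = 0.0725 for X ∈ (0,1): X = 0.139.

X = 0.139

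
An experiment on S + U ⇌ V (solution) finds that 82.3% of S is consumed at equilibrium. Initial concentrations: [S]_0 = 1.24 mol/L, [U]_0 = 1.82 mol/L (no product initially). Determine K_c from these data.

K_c = 5.82 L/mol

Let X = conversion of S.
Concentrations: [S] = 1.24 − 1.24X; [U] = 1.82 − 1.24X; [V] = 1.24X.
At X = 0.823: [S] = 0.219, [U] = 0.799, [V] = 1.02.
K_c = [V] / ([S] [U]) = 5.82 L/mol.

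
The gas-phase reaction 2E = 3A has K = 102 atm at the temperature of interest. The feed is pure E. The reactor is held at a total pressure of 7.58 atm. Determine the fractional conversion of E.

Take 1 mol E as basis and let X be its fractional conversion, so ξ = 0.5X.
Species balance: n_E = 1 − X; n_A = 1.5X.
Summing: n_T = 1 + 0.5X.
With p_i = (n_i/n_T)P, K = p_A^3 / (p_E^2).
This yields a degree-3 equation in X; solving on (0,1), X = 0.732.

X = 0.732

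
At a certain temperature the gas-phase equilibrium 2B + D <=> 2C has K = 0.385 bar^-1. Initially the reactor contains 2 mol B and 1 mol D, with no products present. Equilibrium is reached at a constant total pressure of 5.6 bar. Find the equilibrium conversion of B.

Take 2 mol B as basis and let X be its fractional conversion, so ξ = X.
Moles: n_B = 2 − 2X; n_D = 1 − X; n_C = 2X.
n_T = Σnᵢ = 3 − X.
y_i = n_i/n_T, p_i = y_i·P. K = p_C^2 / (p_B^2 p_D).
Setting this equal to 0.385 bar^-1 and taking the physical root (0 < X < 1) gives X = 0.412.

X = 0.412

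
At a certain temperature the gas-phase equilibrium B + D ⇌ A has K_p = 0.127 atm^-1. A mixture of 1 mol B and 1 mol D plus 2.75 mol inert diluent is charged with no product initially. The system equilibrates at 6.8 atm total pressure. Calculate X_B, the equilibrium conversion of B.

X = 0.139

Let X = conversion of B (basis 1 mol B); extent of reaction ξ = X.
Species balance: n_B = 1 − X; n_D = 1 − X; n_A = X; n_I = 2.75 (inert).
n_T = Σnᵢ = 4.75 − X.
y_i = n_i/n_T, p_i = y_i·P. K_p = p_A / (p_B p_D).
Substituting and setting equal to 0.127 atm^-1 gives a polynomial in X; the root in (0,1) is X = 0.139.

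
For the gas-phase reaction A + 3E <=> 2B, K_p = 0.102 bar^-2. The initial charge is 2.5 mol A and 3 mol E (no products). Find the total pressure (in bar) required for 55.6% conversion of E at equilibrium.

Let X = conversion of E (basis 3 mol E); extent of reaction ξ = X.
Mole table: n_A = 2.5 − X; n_E = 3 − 3X; n_B = 2X.
Summing: n_T = 5.5 − 2X.
K_p = p_B^2 / (p_A p_E^3) with p_i = (n_i/n_T)·P.
At X = 0.556: the mole-fraction product g(X) = Π y_i^ν_i = 5.182. Since K_p = g(X)·P^{-2}, P = (g/K_p)^(1/2) = (5.182/0.102)^(1/2) = 7.13 bar.

P = 7.13 bar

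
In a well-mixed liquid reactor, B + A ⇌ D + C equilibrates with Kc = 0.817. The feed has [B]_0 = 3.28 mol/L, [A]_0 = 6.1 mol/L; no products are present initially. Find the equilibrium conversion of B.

Let X = conversion of B; extent ξ = 3.28·X mol/L.
Concentrations: [B] = 3.28 − 3.28X; [A] = 6.1 − 3.28X; [D] = 3.28X; [C] = 3.28X.
Kc = [D] [C] / ([B] [A]).
Setting equal to 0.817 and solving for X on (0,1) gives X = 0.620.

X = 0.620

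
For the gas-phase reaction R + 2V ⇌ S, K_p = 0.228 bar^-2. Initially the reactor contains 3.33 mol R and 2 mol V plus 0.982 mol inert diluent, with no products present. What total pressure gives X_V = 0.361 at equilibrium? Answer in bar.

Let X = conversion of V (basis 2 mol V); extent of reaction ξ = X.
At extent ξ: n_R = 3.33 − X; n_V = 2 − 2X; n_S = X; n_I = 0.982 (inert).
Summing: n_T = 6.31 − 2X.
K_p = p_S / (p_R p_V^2) with p_i = (n_i/n_T)·P.
At X = 0.361: the mole-fraction product g(X) = Π y_i^ν_i = 2.326. Since K_p = g(X)·P^{-2}, P = (g/K_p)^(1/2) = (2.326/0.228)^(1/2) = 3.19 bar.

P = 3.19 bar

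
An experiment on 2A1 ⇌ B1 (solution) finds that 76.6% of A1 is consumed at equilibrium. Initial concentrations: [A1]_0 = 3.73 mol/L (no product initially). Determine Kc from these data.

Let X = conversion of A1.
Concentrations: [A1] = 3.73 − 3.73X; [B1] = 1.86X.
At X = 0.766: [A1] = 0.873, [B1] = 1.43.
Kc = [B1] / ([A1]^2) = 1.88 L/mol.

Kc = 1.88 L/mol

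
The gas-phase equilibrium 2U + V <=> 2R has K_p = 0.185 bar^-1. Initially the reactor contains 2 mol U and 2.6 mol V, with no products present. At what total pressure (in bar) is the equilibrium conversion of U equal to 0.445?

P = 6.7 bar

Take 2 mol U as basis and let X be its fractional conversion, so ξ = X.
Mole table: n_U = 2 − 2X; n_V = 2.6 − X; n_R = 2X.
Summing: n_T = 4.6 − X.
K_p = p_R^2 / (p_U^2 p_V) with p_i = (n_i/n_T)·P.
At X = 0.445: the mole-fraction product g(X) = Π y_i^ν_i = 1.24. Since K_p = g(X)·P^{-1}, P = (g/K_p)^(1/1) = (1.24/0.185)^(1/1) = 6.7 bar.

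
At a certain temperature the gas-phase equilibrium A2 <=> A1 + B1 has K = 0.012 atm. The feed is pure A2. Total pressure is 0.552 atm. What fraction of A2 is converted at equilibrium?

Take 1 mol A2 as basis and let X be its fractional conversion, so ξ = X.
Moles: n_A2 = 1 − X; n_A1 = X; n_B1 = X.
Summing: n_T = 1 + X.
With p_i = (n_i/n_T)P, K = p_A1 p_B1 / (p_A2).
Setting this equal to 0.012 atm and taking the physical root (0 < X < 1) gives X = 0.146.

X = 0.146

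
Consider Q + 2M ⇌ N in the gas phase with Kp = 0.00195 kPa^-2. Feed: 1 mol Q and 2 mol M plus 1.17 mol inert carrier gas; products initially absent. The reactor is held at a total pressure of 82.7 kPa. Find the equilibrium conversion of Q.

Take 1 mol Q as basis and let X be its fractional conversion, so ξ = X.
Mole table: n_Q = 1 − X; n_M = 2 − 2X; n_N = X; n_I = 1.17 (inert).
Summing: n_T = 4.17 − 2X.
Mole fractions y_i = n_i/n_T; Kp = p_N / (p_Q p_M^2) with p_i = y_i·P.
Equating to 0.00195 kPa^-2 and solving on 0 < X < 1: X = 0.541.

X = 0.541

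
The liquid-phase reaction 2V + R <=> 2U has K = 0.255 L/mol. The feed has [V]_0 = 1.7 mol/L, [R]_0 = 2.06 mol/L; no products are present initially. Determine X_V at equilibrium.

X = 0.399

Let X = conversion of V; extent ξ = 1.7X/2 mol/L.
Concentrations: [V] = 1.7 − 1.7X; [R] = 2.06 − 0.85X; [U] = 1.7X.
K = [U]^2 / ([V]^2 [R]).
This equals 0.255 at X = 0.399 (the root in 0 < X < 1).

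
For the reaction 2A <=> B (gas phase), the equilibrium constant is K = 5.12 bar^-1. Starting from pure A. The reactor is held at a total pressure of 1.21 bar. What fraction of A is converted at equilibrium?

Let X = conversion of A (basis 1 mol A); extent of reaction ξ = 0.5X.
Species balance: n_A = 1 − X; n_B = 0.5X.
Summing: n_T = 1 − 0.5X.
y_i = n_i/n_T, p_i = y_i·P. K = p_B / (p_A^2).
Equating to 5.12 bar^-1 and solving on 0 < X < 1: X = 0.803.

X = 0.803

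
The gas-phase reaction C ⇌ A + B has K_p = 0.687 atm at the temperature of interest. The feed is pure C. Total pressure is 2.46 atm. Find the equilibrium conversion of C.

X = 0.467

Take 1 mol C as basis and let X be its fractional conversion, so ξ = X.
Moles: n_C = 1 − X; n_A = X; n_B = X.
Summing: n_T = 1 + X.
y_i = n_i/n_T, p_i = y_i·P. K_p = p_A p_B / (p_C).
This yields a degree-2 equation in X; solving on (0,1), X = 0.467.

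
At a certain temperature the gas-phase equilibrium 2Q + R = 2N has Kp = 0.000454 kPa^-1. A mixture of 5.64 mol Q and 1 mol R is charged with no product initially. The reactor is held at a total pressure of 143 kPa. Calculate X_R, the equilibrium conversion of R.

Take 1 mol R as basis and let X be its fractional conversion, so ξ = X.
At extent ξ: n_Q = 5.64 − 2X; n_R = 1 − X; n_N = 2X.
n_T = Σnᵢ = 6.64 − X.
With p_i = (n_i/n_T)P, Kp = p_N^2 / (p_Q^2 p_R).
Substituting and setting equal to 0.000454 kPa^-1 gives a polynomial in X; the root in (0,1) is X = 0.229.

X = 0.229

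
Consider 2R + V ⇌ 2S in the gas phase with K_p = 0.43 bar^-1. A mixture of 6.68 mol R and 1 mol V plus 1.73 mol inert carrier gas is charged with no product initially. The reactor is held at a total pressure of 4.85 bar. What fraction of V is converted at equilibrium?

Take 1 mol V as basis and let X be its fractional conversion, so ξ = X.
Moles: n_R = 6.68 − 2X; n_V = 1 − X; n_S = 2X; n_I = 1.73 (inert).
Summing: n_T = 9.41 − X.
With p_i = (n_i/n_T)P, K_p = p_S^2 / (p_R^2 p_V).
Equating to 0.43 bar^-1 and solving on 0 < X < 1: X = 0.703.

X = 0.703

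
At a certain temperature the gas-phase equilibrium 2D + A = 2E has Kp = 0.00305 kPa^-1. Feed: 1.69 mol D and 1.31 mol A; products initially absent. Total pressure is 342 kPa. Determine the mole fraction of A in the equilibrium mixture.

y_A = 0.369

Basis: 1.69 mol D initially; let X = conversion of D. Extent ξ = 0.845X.
Mole table: n_D = 1.69 − 1.69X; n_A = 1.31 − 0.845X; n_E = 1.69X.
n_T = Σnᵢ = 3 − 0.845X.
y_i = n_i/n_T, p_i = y_i·P. Kp = p_E^2 / (p_D^2 p_A).
This yields a degree-3 equation in X; solving on (0,1), X = 0.383.
Then n_A = 0.987, n_T = 2.68, so y_A = 0.369.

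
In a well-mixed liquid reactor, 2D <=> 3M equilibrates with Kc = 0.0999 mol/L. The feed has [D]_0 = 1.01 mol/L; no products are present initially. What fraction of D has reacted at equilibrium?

Let X = conversion of D; extent ξ = 1.01X/2 mol/L.
Concentrations: [D] = 1.01 − 1.01X; [M] = 1.52X.
Kc = [M]^3 / ([D]^2).
This equals 0.0999 at X = 0.254 (the root in 0 < X < 1).

X = 0.254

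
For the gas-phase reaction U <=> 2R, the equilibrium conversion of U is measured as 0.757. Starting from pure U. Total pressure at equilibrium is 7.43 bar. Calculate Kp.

Kp = 39.9 bar

Let X = conversion of U (basis 1 mol U); extent of reaction ξ = X.
At extent ξ: n_U = 1 − X; n_R = 2X.
Summing: n_T = 1 + X.
At X = 0.757: n_U = 0.243, n_R = 1.51, n_T = 1.76.
p_i = (n_i/n_T)·P. Kp = p_R^2 / (p_U) = 39.9 bar.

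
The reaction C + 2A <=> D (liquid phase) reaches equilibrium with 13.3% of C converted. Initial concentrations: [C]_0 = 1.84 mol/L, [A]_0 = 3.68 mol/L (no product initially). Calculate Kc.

Let X = conversion of C.
Concentrations: [C] = 1.84 − 1.84X; [A] = 3.68 − 3.68X; [D] = 1.84X.
At X = 0.133: [C] = 1.6, [A] = 3.19, [D] = 0.245.
Kc = [D] / ([C] [A]^2) = 0.0151 (mol/L)^-2.

Kc = 0.0151 (mol/L)^-2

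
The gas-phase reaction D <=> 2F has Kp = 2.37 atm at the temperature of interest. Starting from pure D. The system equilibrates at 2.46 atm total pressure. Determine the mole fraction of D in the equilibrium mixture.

Basis: 1 mol D initially; let X = conversion of D. Extent ξ = X.
Species balance: n_D = 1 − X; n_F = 2X.
Summing: n_T = 1 + X.
Mole fractions y_i = n_i/n_T; Kp = p_F^2 / (p_D) with p_i = y_i·P.
Substituting and setting equal to 2.37 atm gives a polynomial in X; the root in (0,1) is X = 0.441.
Then n_D = 0.559, n_T = 1.44, so y_D = 0.388.

y_D = 0.388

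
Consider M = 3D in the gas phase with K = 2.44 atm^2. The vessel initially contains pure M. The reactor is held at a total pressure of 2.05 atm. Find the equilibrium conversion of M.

Basis: 1 mol M initially; let X = conversion of M. Extent ξ = X.
Species balance: n_M = 1 − X; n_D = 3X.
Total moles n_T = 1 + 2X.
With p_i = (n_i/n_T)P, K = p_D^3 / (p_M).
Substituting and setting equal to 2.44 atm^2 gives a polynomial in X; the root in (0,1) is X = 0.342.

X = 0.342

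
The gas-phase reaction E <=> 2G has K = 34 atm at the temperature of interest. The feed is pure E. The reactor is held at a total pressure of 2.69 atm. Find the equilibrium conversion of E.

Basis: 1 mol E initially; let X = conversion of E. Extent ξ = X.
At extent ξ: n_E = 1 − X; n_G = 2X.
n_T = Σnᵢ = 1 + X.
y_i = n_i/n_T, p_i = y_i·P. K = p_G^2 / (p_E).
This yields a degree-2 equation in X; solving on (0,1), X = 0.872.

X = 0.872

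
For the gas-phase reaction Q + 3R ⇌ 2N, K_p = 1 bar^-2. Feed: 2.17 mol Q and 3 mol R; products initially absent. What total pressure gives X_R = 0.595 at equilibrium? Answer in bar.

Let X = conversion of R (basis 3 mol R); extent of reaction ξ = X.
Species balance: n_Q = 2.17 − X; n_R = 3 − 3X; n_N = 2X.
n_T = Σnᵢ = 5.17 − 2X.
K_p = p_N^2 / (p_Q p_R^3) with p_i = (n_i/n_T)·P.
At X = 0.595: the mole-fraction product g(X) = Π y_i^ν_i = 7.941. Since K_p = g(X)·P^{-2}, P = (g/K_p)^(1/2) = (7.941/1)^(1/2) = 2.82 bar.

P = 2.82 bar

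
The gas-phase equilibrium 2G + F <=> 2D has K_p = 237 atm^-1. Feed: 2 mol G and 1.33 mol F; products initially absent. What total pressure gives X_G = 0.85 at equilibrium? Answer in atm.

P = 0.7 atm

Let X = conversion of G (basis 2 mol G); extent of reaction ξ = X.
At extent ξ: n_G = 2 − 2X; n_F = 1.33 − X; n_D = 2X.
n_T = Σnᵢ = 3.33 − X.
K_p = p_D^2 / (p_G^2 p_F) with p_i = (n_i/n_T)·P.
At X = 0.85: the mole-fraction product g(X) = Π y_i^ν_i = 165.9. Since K_p = g(X)·P^{-1}, P = (g/K_p)^(1/1) = (165.9/237)^(1/1) = 0.7 atm.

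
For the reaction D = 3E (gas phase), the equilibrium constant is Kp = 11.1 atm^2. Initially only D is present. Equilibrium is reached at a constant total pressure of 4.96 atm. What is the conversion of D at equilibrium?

X = 0.312

Let X = conversion of D (basis 1 mol D); extent of reaction ξ = X.
Species balance: n_D = 1 − X; n_E = 3X.
n_T = Σnᵢ = 1 + 2X.
Mole fractions y_i = n_i/n_T; Kp = p_E^3 / (p_D) with p_i = y_i·P.
Substituting and setting equal to 11.1 atm^2 gives a polynomial in X; the root in (0,1) is X = 0.312.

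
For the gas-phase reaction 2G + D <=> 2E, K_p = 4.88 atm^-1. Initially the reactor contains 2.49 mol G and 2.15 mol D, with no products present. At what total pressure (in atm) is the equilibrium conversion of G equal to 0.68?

Take 2.49 mol G as basis and let X be its fractional conversion, so ξ = 1.25X.
Species balance: n_G = 2.49 − 2.49X; n_D = 2.15 − 1.25X; n_E = 2.49X.
Total moles n_T = 4.64 − 1.25X.
K_p = p_E^2 / (p_G^2 p_D) with p_i = (n_i/n_T)·P.
At X = 0.68: the mole-fraction product g(X) = Π y_i^ν_i = 13.14. Since K_p = g(X)·P^{-1}, P = (g/K_p)^(1/1) = (13.14/4.88)^(1/1) = 2.69 atm.

P = 2.69 atm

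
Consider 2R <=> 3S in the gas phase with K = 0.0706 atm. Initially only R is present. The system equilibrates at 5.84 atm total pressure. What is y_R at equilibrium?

Take 1 mol R as basis and let X be its fractional conversion, so ξ = 0.5X.
At extent ξ: n_R = 1 − X; n_S = 1.5X.
n_T = Σnᵢ = 1 + 0.5X.
With p_i = (n_i/n_T)P, K = p_S^3 / (p_R^2).
Substituting and setting equal to 0.0706 atm gives a polynomial in X; the root in (0,1) is X = 0.141.
Then n_R = 0.859, n_T = 1.07, so y_R = 0.802.

y_R = 0.802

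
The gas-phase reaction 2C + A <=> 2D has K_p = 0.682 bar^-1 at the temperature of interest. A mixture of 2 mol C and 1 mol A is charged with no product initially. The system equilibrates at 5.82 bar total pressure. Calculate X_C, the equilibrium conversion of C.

Let X = conversion of C (basis 2 mol C); extent of reaction ξ = X.
Mole table: n_C = 2 − 2X; n_A = 1 − X; n_D = 2X.
n_T = Σnᵢ = 3 − X.
With p_i = (n_i/n_T)P, K_p = p_D^2 / (p_C^2 p_A).
Substituting and setting equal to 0.682 bar^-1 gives a polynomial in X; the root in (0,1) is X = 0.476.

X = 0.476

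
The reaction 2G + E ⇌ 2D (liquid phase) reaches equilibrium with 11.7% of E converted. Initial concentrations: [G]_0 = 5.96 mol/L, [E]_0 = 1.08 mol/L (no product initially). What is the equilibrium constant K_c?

Let X = conversion of E.
Concentrations: [G] = 5.96 − 2.16X; [E] = 1.08 − 1.08X; [D] = 2.16X.
At X = 0.117: [G] = 5.71, [E] = 0.954, [D] = 0.253.
K_c = [D]^2 / ([G]^2 [E]) = 0.00206 L/mol.

K_c = 0.00206 L/mol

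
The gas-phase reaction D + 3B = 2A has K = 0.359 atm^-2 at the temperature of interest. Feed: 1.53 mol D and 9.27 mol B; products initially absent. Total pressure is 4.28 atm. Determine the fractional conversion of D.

Let X = conversion of D (basis 1.53 mol D); extent of reaction ξ = 1.53X.
Mole table: n_D = 1.53 − 1.53X; n_B = 9.27 − 4.59X; n_A = 3.06X.
Summing: n_T = 10.8 − 3.06X.
Mole fractions y_i = n_i/n_T; K = p_A^2 / (p_D p_B^3) with p_i = y_i·P.
Equating to 0.359 atm^-2 and solving on 0 < X < 1: X = 0.781.

X = 0.781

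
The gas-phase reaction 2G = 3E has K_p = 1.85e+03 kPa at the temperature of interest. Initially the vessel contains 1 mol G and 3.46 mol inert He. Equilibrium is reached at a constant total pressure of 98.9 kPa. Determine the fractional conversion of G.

Let X = conversion of G (basis 1 mol G); extent of reaction ξ = 0.5X.
Mole table: n_G = 1 − X; n_E = 1.5X; n_I = 3.46 (inert).
Total moles n_T = 4.46 + 0.5X.
With p_i = (n_i/n_T)P, K_p = p_E^3 / (p_G^2).
Substituting and setting equal to 1.85e+03 kPa gives a polynomial in X; the root in (0,1) is X = 0.850.

X = 0.850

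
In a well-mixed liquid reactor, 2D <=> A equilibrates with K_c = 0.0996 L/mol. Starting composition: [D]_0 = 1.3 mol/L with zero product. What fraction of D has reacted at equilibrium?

Let X = conversion of D; extent ξ = 1.3X/2 mol/L.
Concentrations: [D] = 1.3 − 1.3X; [A] = 0.65X.
K_c = [A] / ([D]^2).
Equating to 0.0996 L/mol: the physical root is X = 0.176.

X = 0.176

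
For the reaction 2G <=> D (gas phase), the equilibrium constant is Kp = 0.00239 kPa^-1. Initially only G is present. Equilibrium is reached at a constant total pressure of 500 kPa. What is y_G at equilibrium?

Let X = conversion of G (basis 1 mol G); extent of reaction ξ = 0.5X.
Species balance: n_G = 1 − X; n_D = 0.5X.
n_T = Σnᵢ = 1 − 0.5X.
y_i = n_i/n_T, p_i = y_i·P. Kp = p_D / (p_G^2).
Equating to 0.00239 kPa^-1 and solving on 0 < X < 1: X = 0.584.
Then n_G = 0.416, n_T = 0.708, so y_G = 0.588.

y_G = 0.588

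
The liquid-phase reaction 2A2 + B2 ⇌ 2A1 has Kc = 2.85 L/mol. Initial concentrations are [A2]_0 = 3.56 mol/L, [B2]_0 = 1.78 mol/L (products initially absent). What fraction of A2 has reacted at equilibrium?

X = 0.590

Let X = conversion of A2; extent ξ = 3.56X/2 mol/L.
Concentrations: [A2] = 3.56 − 3.56X; [B2] = 1.78 − 1.78X; [A1] = 3.56X.
Kc = [A1]^2 / ([A2]^2 [B2]).
Equating to 2.85 L/mol: the physical root is X = 0.590.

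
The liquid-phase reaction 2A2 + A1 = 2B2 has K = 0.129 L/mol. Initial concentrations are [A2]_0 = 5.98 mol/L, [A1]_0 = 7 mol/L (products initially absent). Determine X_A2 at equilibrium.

X = 0.460

Let X = conversion of A2; extent ξ = 5.98X/2 mol/L.
Concentrations: [A2] = 5.98 − 5.98X; [A1] = 7 − 2.99X; [B2] = 5.98X.
K = [B2]^2 / ([A2]^2 [A1]).
Setting equal to 0.129 and solving for X on (0,1) gives X = 0.460.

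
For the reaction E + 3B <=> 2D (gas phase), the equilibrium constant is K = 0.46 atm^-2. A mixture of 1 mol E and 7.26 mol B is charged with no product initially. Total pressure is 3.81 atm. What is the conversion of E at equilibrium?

Let X = conversion of E (basis 1 mol E); extent of reaction ξ = X.
At extent ξ: n_E = 1 − X; n_B = 7.26 − 3X; n_D = 2X.
n_T = Σnᵢ = 8.26 − 2X.
y_i = n_i/n_T, p_i = y_i·P. K = p_D^2 / (p_E p_B^3).
This yields a degree-4 equation in X; solving on (0,1), X = 0.833.

X = 0.833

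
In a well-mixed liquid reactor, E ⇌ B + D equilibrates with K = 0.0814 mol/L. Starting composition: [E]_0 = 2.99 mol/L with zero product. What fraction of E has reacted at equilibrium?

X = 0.152

Let X = conversion of E; extent ξ = 2.99·X mol/L.
Concentrations: [E] = 2.99 − 2.99X; [B] = 2.99X; [D] = 2.99X.
K = [B] [D] / ([E]).
This equals 0.0814 at X = 0.152 (the root in 0 < X < 1).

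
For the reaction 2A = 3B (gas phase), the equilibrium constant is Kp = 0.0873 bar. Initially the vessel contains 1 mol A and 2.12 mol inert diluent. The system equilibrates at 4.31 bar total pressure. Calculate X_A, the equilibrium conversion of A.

Basis: 1 mol A initially; let X = conversion of A. Extent ξ = 0.5X.
At extent ξ: n_A = 1 − X; n_B = 1.5X; n_I = 2.12 (inert).
Summing: n_T = 3.12 + 0.5X.
With p_i = (n_i/n_T)P, Kp = p_B^3 / (p_A^2).
Equating to 0.0873 bar and solving on 0 < X < 1: X = 0.226.

X = 0.226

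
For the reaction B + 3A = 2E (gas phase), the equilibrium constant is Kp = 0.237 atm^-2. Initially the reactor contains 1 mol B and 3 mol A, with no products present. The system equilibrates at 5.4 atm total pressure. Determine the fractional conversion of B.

X = 0.524

Take 1 mol B as basis and let X be its fractional conversion, so ξ = X.
Moles: n_B = 1 − X; n_A = 3 − 3X; n_E = 2X.
Summing: n_T = 4 − 2X.
With p_i = (n_i/n_T)P, Kp = p_E^2 / (p_B p_A^3).
This yields a degree-4 equation in X; solving on (0,1), X = 0.524.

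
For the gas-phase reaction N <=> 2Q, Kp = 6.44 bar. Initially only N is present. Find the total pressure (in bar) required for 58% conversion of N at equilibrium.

P = 3.18 bar

Basis: 1 mol N initially; let X = conversion of N. Extent ξ = X.
Moles: n_N = 1 − X; n_Q = 2X.
Total moles n_T = 1 + X.
Kp = p_Q^2 / (p_N) with p_i = (n_i/n_T)·P.
At X = 0.58: the mole-fraction product g(X) = Π y_i^ν_i = 2.028. Since Kp = g(X)·P^{1}, P = (Kp/g)^(1/1) = (6.44/2.028)^(1/1) = 3.18 bar.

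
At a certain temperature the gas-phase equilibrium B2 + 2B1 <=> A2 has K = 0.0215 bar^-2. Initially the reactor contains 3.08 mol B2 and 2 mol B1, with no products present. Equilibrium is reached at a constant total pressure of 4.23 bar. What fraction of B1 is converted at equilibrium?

Take 2 mol B1 as basis and let X be its fractional conversion, so ξ = X.
Moles: n_B2 = 3.08 − X; n_B1 = 2 − 2X; n_A2 = X.
Summing: n_T = 5.08 − 2X.
Mole fractions y_i = n_i/n_T; K = p_A2 / (p_B2 p_B1^2) with p_i = y_i·P.
Equating to 0.0215 bar^-2 and solving on 0 < X < 1: X = 0.144.

X = 0.144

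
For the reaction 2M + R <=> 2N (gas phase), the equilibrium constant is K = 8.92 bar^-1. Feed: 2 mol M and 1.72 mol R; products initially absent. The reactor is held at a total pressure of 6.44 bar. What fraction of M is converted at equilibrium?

Basis: 2 mol M initially; let X = conversion of M. Extent ξ = X.
Species balance: n_M = 2 − 2X; n_R = 1.72 − X; n_N = 2X.
Total moles n_T = 3.72 − X.
y_i = n_i/n_T, p_i = y_i·P. K = p_N^2 / (p_M^2 p_R).
This yields a degree-3 equation in X; solving on (0,1), X = 0.809.

X = 0.809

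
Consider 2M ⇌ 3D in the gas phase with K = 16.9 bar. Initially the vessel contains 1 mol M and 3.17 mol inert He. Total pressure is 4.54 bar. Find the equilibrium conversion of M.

X = 0.724

Take 1 mol M as basis and let X be its fractional conversion, so ξ = 0.5X.
Moles: n_M = 1 − X; n_D = 1.5X; n_I = 3.17 (inert).
Total moles n_T = 4.17 + 0.5X.
Mole fractions y_i = n_i/n_T; K = p_D^3 / (p_M^2) with p_i = y_i·P.
Setting this equal to 16.9 bar and taking the physical root (0 < X < 1) gives X = 0.724.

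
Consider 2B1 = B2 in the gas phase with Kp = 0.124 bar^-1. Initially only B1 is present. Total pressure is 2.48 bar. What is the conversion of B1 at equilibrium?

X = 0.330

Let X = conversion of B1 (basis 1 mol B1); extent of reaction ξ = 0.5X.
Species balance: n_B1 = 1 − X; n_B2 = 0.5X.
n_T = Σnᵢ = 1 − 0.5X.
Mole fractions y_i = n_i/n_T; Kp = p_B2 / (p_B1^2) with p_i = y_i·P.
This yields a degree-2 equation in X; solving on (0,1), X = 0.330.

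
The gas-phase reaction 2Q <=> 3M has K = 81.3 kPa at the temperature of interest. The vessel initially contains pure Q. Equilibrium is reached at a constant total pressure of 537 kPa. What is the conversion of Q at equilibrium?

X = 0.295

Let X = conversion of Q (basis 1 mol Q); extent of reaction ξ = 0.5X.
Species balance: n_Q = 1 − X; n_M = 1.5X.
Summing: n_T = 1 + 0.5X.
y_i = n_i/n_T, p_i = y_i·P. K = p_M^3 / (p_Q^2).
This yields a degree-3 equation in X; solving on (0,1), X = 0.295.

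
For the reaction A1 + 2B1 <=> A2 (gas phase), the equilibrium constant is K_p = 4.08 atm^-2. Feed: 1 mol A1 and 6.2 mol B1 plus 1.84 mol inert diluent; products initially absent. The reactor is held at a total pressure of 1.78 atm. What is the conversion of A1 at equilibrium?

X = 0.830

Let X = conversion of A1 (basis 1 mol A1); extent of reaction ξ = X.
At extent ξ: n_A1 = 1 − X; n_B1 = 6.2 − 2X; n_A2 = X; n_I = 1.84 (inert).
Summing: n_T = 9.04 − 2X.
With p_i = (n_i/n_T)P, K_p = p_A2 / (p_A1 p_B1^2).
Setting this equal to 4.08 atm^-2 and taking the physical root (0 < X < 1) gives X = 0.830.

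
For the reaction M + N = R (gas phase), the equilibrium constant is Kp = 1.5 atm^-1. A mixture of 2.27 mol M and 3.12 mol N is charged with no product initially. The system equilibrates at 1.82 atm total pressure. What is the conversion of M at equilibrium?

X = 0.552

Basis: 2.27 mol M initially; let X = conversion of M. Extent ξ = 2.27X.
Species balance: n_M = 2.27 − 2.27X; n_N = 3.12 − 2.27X; n_R = 2.27X.
n_T = Σnᵢ = 5.39 − 2.27X.
Mole fractions y_i = n_i/n_T; Kp = p_R / (p_M p_N) with p_i = y_i·P.
Substituting and setting equal to 1.5 atm^-1 gives a polynomial in X; the root in (0,1) is X = 0.552.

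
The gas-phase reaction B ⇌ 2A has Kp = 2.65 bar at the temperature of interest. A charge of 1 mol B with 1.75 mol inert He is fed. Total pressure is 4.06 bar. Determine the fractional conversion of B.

Basis: 1 mol B initially; let X = conversion of B. Extent ξ = X.
Mole table: n_B = 1 − X; n_A = 2X; n_I = 1.75 (inert).
Total moles n_T = 2.75 + X.
y_i = n_i/n_T, p_i = y_i·P. Kp = p_A^2 / (p_B).
Substituting and setting equal to 2.65 bar gives a polynomial in X; the root in (0,1) is X = 0.510.

X = 0.510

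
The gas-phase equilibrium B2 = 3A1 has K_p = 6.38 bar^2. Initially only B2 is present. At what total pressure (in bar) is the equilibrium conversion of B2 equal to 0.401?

Let X = conversion of B2 (basis 1 mol B2); extent of reaction ξ = X.
Mole table: n_B2 = 1 − X; n_A1 = 3X.
n_T = Σnᵢ = 1 + 2X.
K_p = p_A1^3 / (p_B2) with p_i = (n_i/n_T)·P.
At X = 0.401: the mole-fraction product g(X) = Π y_i^ν_i = 0.8951. Since K_p = g(X)·P^{2}, P = (K_p/g)^(1/2) = (6.38/0.8951)^(1/2) = 2.67 bar.

P = 2.67 bar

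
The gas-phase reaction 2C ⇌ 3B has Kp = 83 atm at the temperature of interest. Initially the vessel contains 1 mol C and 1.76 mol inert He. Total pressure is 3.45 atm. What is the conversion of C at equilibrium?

X = 0.839

Let X = conversion of C (basis 1 mol C); extent of reaction ξ = 0.5X.
Moles: n_C = 1 − X; n_B = 1.5X; n_I = 1.76 (inert).
Total moles n_T = 2.76 + 0.5X.
y_i = n_i/n_T, p_i = y_i·P. Kp = p_B^3 / (p_C^2).
Setting this equal to 83 atm and taking the physical root (0 < X < 1) gives X = 0.839.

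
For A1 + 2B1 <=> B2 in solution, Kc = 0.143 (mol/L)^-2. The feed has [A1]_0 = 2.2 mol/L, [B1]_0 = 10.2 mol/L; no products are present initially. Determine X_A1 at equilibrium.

X = 0.856

Let X = conversion of A1; extent ξ = 2.2·X mol/L.
Concentrations: [A1] = 2.2 − 2.2X; [B1] = 10.2 − 4.4X; [B2] = 2.2X.
Kc = [B2] / ([A1] [B1]^2).
Setting equal to 0.143 and solving for X on (0,1) gives X = 0.856.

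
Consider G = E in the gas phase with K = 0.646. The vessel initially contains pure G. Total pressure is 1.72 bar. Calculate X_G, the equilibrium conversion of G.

X = 0.392

Basis: 1 mol G initially; let X = conversion of G. Extent ξ = X.
Moles: n_G = 1 − X; n_E = X.
n_T stays at 1 (no change in mole number).
Mole fractions y_i = n_i/n_T; K = p_E / (p_G) with p_i = y_i·P.
Setting this equal to 0.646 and taking the physical root (0 < X < 1) gives X = 0.392.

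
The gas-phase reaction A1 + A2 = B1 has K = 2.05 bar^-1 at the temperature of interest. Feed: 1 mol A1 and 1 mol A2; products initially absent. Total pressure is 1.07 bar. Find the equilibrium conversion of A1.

X = 0.440

Basis: 1 mol A1 initially; let X = conversion of A1. Extent ξ = X.
At extent ξ: n_A1 = 1 − X; n_A2 = 1 − X; n_B1 = X.
Summing: n_T = 2 − X.
Mole fractions y_i = n_i/n_T; K = p_B1 / (p_A1 p_A2) with p_i = y_i·P.
Substituting and setting equal to 2.05 bar^-1 gives a polynomial in X; the root in (0,1) is X = 0.440.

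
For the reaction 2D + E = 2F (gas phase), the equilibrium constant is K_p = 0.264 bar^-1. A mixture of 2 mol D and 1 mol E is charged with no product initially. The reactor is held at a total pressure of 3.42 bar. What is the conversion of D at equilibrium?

X = 0.323

Basis: 2 mol D initially; let X = conversion of D. Extent ξ = X.
Species balance: n_D = 2 − 2X; n_E = 1 − X; n_F = 2X.
n_T = Σnᵢ = 3 − X.
y_i = n_i/n_T, p_i = y_i·P. K_p = p_F^2 / (p_D^2 p_E).
This yields a degree-3 equation in X; solving on (0,1), X = 0.323.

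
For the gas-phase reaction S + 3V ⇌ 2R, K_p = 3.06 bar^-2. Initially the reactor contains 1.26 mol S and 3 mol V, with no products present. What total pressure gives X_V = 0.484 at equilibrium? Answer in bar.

P = 1.07 bar

Basis: 3 mol V initially; let X = conversion of V. Extent ξ = X.
Mole table: n_S = 1.26 − X; n_V = 3 − 3X; n_R = 2X.
Total moles n_T = 4.26 − 2X.
K_p = p_R^2 / (p_S p_V^3) with p_i = (n_i/n_T)·P.
At X = 0.484: the mole-fraction product g(X) = Π y_i^ν_i = 3.528. Since K_p = g(X)·P^{-2}, P = (g/K_p)^(1/2) = (3.528/3.06)^(1/2) = 1.07 bar.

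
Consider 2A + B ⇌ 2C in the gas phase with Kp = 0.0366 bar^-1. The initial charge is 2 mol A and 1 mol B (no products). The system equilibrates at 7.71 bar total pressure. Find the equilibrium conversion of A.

Basis: 2 mol A initially; let X = conversion of A. Extent ξ = X.
At extent ξ: n_A = 2 − 2X; n_B = 1 − X; n_C = 2X.
n_T = Σnᵢ = 3 − X.
Mole fractions y_i = n_i/n_T; Kp = p_C^2 / (p_A^2 p_B) with p_i = y_i·P.
Equating to 0.0366 bar^-1 and solving on 0 < X < 1: X = 0.220.

X = 0.220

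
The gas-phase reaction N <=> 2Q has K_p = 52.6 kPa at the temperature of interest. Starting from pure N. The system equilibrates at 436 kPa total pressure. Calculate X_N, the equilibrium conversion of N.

X = 0.171

Let X = conversion of N (basis 1 mol N); extent of reaction ξ = X.
At extent ξ: n_N = 1 − X; n_Q = 2X.
n_T = Σnᵢ = 1 + X.
With p_i = (n_i/n_T)P, K_p = p_Q^2 / (p_N).
This yields a degree-2 equation in X; solving on (0,1), X = 0.171.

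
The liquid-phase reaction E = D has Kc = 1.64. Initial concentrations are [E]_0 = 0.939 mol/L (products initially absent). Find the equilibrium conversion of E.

X = 0.621

Let X = conversion of E; extent ξ = 0.939·X mol/L.
Concentrations: [E] = 0.939 − 0.939X; [D] = 0.939X.
Kc = [D] / ([E]).
This equals 1.64 at X = 0.621 (the root in 0 < X < 1).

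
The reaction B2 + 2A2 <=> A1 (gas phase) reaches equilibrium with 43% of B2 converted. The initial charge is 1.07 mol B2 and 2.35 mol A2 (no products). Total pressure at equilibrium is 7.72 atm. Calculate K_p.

Let X = conversion of B2 (basis 1.07 mol B2); extent of reaction ξ = 1.07X.
Mole table: n_B2 = 1.07 − 1.07X; n_A2 = 2.35 − 2.14X; n_A1 = 1.07X.
Summing: n_T = 3.42 − 2.14X.
At X = 0.43: n_B2 = 0.61, n_A2 = 1.43, n_A1 = 0.46, n_T = 2.5.
p_i = (n_i/n_T)·P. K_p = p_A1 / (p_B2 p_A2^2) = 0.0387 atm^-2.

K_p = 0.0387 atm^-2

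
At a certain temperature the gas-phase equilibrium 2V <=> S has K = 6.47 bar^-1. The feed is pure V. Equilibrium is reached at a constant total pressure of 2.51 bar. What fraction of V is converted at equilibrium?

Take 1 mol V as basis and let X be its fractional conversion, so ξ = 0.5X.
At extent ξ: n_V = 1 − X; n_S = 0.5X.
Total moles n_T = 1 − 0.5X.
y_i = n_i/n_T, p_i = y_i·P. K = p_S / (p_V^2).
Equating to 6.47 bar^-1 and solving on 0 < X < 1: X = 0.877.

X = 0.877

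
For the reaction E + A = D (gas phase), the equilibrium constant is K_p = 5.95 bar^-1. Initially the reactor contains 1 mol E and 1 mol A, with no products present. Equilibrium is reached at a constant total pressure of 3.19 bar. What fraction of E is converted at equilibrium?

Take 1 mol E as basis and let X be its fractional conversion, so ξ = X.
Species balance: n_E = 1 − X; n_A = 1 − X; n_D = X.
Summing: n_T = 2 − X.
y_i = n_i/n_T, p_i = y_i·P. K_p = p_D / (p_E p_A).
Setting this equal to 5.95 bar^-1 and taking the physical root (0 < X < 1) gives X = 0.776.

X = 0.776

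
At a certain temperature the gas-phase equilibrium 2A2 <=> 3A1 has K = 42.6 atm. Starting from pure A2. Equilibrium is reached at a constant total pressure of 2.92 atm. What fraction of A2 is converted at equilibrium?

X = 0.739

Basis: 1 mol A2 initially; let X = conversion of A2. Extent ξ = 0.5X.
Mole table: n_A2 = 1 − X; n_A1 = 1.5X.
Summing: n_T = 1 + 0.5X.
y_i = n_i/n_T, p_i = y_i·P. K = p_A1^3 / (p_A2^2).
This yields a degree-3 equation in X; solving on (0,1), X = 0.739.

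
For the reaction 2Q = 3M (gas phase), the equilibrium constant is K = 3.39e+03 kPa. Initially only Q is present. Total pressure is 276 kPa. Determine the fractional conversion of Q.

Take 1 mol Q as basis and let X be its fractional conversion, so ξ = 0.5X.
Mole table: n_Q = 1 − X; n_M = 1.5X.
n_T = Σnᵢ = 1 + 0.5X.
With p_i = (n_i/n_T)P, K = p_M^3 / (p_Q^2).
Setting this equal to 3.39e+03 kPa and taking the physical root (0 < X < 1) gives X = 0.724.

X = 0.724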